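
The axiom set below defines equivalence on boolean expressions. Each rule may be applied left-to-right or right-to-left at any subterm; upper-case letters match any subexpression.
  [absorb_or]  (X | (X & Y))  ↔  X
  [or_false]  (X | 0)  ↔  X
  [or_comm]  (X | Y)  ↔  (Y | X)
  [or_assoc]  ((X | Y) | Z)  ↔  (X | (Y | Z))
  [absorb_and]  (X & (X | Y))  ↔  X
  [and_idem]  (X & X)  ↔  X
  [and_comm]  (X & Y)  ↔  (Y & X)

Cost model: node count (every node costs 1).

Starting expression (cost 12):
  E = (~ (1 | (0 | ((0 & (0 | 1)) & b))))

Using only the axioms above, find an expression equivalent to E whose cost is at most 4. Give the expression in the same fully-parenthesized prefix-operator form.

(~ (0 | 1))   [cost 4]

1. [absorb_and →] (0 & (0 | 1))  →  0;  E = (~ (1 | (0 | (0 & b))))
2. [or_comm →] (1 | (0 | (0 & b)))  →  ((0 | (0 & b)) | 1);  E = (~ ((0 | (0 & b)) | 1))
3. [absorb_or →] (0 | (0 & b))  →  0;  cost 4 ≤ 4, done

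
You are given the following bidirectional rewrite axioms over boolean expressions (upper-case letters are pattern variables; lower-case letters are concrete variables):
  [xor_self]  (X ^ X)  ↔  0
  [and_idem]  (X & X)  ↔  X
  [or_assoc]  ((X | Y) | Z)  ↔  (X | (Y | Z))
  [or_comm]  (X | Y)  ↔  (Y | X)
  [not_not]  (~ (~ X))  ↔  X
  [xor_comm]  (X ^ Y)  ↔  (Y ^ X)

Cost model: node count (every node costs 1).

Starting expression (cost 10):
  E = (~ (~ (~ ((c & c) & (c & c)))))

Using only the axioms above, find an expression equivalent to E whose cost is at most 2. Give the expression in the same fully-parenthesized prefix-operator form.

step 1: not_not (→) rewrites (~ (~ ((c & c) & (c & c)))) into ((c & c) & (c & c)), now (~ ((c & c) & (c & c)))
step 2: and_idem (→) rewrites ((c & c) & (c & c)) into (c & c), now (~ (c & c))
step 3: and_idem (→) rewrites (c & c) into c, reaching cost 2 (bound 2)

(~ c)   [cost 2]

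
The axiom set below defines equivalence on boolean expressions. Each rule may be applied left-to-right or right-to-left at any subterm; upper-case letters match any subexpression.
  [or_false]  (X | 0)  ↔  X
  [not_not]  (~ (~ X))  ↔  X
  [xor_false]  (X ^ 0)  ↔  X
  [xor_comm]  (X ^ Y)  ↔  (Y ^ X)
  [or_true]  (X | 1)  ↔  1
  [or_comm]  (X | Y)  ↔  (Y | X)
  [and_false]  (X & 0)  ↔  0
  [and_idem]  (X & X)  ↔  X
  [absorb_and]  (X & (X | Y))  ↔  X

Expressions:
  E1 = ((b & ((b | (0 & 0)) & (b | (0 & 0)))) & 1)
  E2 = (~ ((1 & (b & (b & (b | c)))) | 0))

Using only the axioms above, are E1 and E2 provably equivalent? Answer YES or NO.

NO

The axioms are sound identities: if E1 ↔* E2 then E1 and E2 evaluate identically under any assignment.
Under b=0, c=0: E1 evaluates to 0, E2 to 1. Distinct ⇒ no rewrite sequence connects them.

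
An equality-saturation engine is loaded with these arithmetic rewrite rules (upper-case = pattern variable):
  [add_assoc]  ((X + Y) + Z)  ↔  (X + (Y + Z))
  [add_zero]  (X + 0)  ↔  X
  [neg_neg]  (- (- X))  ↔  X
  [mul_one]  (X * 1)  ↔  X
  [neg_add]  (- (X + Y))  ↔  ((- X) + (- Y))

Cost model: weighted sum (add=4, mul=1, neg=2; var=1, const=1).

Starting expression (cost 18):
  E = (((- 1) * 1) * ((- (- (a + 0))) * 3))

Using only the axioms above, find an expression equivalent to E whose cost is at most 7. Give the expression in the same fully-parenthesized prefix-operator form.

((- 1) * (a * 3))   [cost 7]

(1) (- (- (a + 0)))  =[neg_neg →]=  (a + 0)    ⊢ (((- 1) * 1) * ((a + 0) * 3))
(2) (a + 0)  =[add_zero →]=  a    ⊢ (((- 1) * 1) * (a * 3))
(3) ((- 1) * 1)  =[mul_one →]=  (- 1)    ⊢ cost 7, within 7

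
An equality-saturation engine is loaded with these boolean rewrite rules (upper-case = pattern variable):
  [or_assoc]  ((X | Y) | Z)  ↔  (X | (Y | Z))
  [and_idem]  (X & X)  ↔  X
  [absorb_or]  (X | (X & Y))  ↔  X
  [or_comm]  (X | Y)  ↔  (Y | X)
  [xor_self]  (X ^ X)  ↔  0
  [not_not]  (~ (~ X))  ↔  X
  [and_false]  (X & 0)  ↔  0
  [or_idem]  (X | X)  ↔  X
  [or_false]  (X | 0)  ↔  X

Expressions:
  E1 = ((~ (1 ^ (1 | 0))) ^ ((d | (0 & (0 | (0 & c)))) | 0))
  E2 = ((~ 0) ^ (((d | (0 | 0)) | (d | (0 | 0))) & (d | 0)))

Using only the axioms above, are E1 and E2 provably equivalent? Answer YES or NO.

step 1: or_false (→) rewrites ((d | (0 & (0 | (0 & c)))) | 0) into (d | (0 & (0 | (0 & c)))), now ((~ (1 ^ (1 | 0))) ^ (d | (0 & (0 | (0 & c)))))
step 2: absorb_or (→) rewrites (0 | (0 & c)) into 0, now ((~ (1 ^ (1 | 0))) ^ (d | (0 & 0)))
step 3: and_idem (→) rewrites (0 & 0) into 0, now ((~ (1 ^ (1 | 0))) ^ (d | 0))
step 4: or_false (→) rewrites (1 | 0) into 1, now ((~ (1 ^ 1)) ^ (d | 0))
step 5: xor_self (→) rewrites (1 ^ 1) into 0, now ((~ 0) ^ (d | 0))
step 6: and_idem (←) rewrites (d | 0) into ((d | 0) & (d | 0)), now ((~ 0) ^ ((d | 0) & (d | 0)))
step 7: or_false (←) rewrites 0 into (0 | 0), now ((~ 0) ^ ((d | (0 | 0)) & (d | 0)))
step 8: or_idem (←) rewrites (d | (0 | 0)) into ((d | (0 | 0)) | (d | (0 | 0))), which is E2

YES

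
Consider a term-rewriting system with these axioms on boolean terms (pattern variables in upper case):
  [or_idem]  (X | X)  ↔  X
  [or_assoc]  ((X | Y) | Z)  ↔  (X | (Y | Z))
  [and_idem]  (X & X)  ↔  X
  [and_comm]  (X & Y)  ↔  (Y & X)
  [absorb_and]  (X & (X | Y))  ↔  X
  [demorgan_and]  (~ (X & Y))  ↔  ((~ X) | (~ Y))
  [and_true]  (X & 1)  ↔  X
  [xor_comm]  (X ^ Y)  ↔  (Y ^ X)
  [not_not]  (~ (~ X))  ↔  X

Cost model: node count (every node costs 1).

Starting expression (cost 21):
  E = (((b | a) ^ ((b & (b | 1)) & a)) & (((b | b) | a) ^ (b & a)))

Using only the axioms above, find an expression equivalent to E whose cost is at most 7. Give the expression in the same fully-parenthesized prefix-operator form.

((b | a) ^ (b & a))   [cost 7]

(1) (b | b)  =[or_idem →]=  b    ⊢ (((b | a) ^ ((b & (b | 1)) & a)) & ((b | a) ^ (b & a)))
(2) (b & (b | 1))  =[absorb_and →]=  b    ⊢ (((b | a) ^ (b & a)) & ((b | a) ^ (b & a)))
(3) (((b | a) ^ (b & a)) & ((b | a) ^ (b & a)))  =[and_idem →]=  ((b | a) ^ (b & a))    ⊢ cost 7, within 7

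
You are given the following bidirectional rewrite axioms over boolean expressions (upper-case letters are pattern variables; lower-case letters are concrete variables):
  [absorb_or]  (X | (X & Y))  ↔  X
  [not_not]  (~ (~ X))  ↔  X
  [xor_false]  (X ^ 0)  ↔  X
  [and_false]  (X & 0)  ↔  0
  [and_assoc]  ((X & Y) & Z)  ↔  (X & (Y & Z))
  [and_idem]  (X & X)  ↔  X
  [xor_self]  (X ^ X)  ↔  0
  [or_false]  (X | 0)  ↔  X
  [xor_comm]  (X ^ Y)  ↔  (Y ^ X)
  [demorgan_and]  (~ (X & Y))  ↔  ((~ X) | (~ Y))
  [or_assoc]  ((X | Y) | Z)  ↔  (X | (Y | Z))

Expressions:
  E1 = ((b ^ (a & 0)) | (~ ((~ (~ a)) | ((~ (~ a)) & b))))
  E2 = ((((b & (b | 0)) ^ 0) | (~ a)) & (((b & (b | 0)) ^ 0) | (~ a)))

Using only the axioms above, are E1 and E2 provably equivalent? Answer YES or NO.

1. [absorb_or →] ((~ (~ a)) | ((~ (~ a)) & b))  →  (~ (~ a));  E1 = ((b ^ (a & 0)) | (~ (~ (~ a))))
2. [and_false →] (a & 0)  →  0;  E1 = ((b ^ 0) | (~ (~ (~ a))))
3. [not_not →] (~ (~ (~ a)))  →  (~ a);  E1 = ((b ^ 0) | (~ a))
4. [and_idem ←] b  →  (b & b);  E1 = (((b & b) ^ 0) | (~ a))
5. [or_false ←] b  →  (b | 0);  E1 = (((b & (b | 0)) ^ 0) | (~ a))
6. [and_idem ←] (((b & (b | 0)) ^ 0) | (~ a))  →  ((((b & (b | 0)) ^ 0) | (~ a)) & (((b & (b | 0)) ^ 0) | (~ a)));  this is E2

YES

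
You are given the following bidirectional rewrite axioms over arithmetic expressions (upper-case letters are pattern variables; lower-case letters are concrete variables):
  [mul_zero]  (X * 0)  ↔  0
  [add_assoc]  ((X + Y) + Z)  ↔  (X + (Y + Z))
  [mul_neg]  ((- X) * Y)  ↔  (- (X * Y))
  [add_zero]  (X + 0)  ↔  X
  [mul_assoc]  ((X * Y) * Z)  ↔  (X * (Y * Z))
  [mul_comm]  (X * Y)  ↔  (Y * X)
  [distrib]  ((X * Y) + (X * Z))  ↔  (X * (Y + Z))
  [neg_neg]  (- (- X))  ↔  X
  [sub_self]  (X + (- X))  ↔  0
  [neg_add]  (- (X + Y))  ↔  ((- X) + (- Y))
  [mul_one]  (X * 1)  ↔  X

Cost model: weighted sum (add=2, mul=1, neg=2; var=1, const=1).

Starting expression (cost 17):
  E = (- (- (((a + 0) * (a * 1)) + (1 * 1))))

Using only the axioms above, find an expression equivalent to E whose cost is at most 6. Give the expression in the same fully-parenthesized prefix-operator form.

((a * a) + 1)   [cost 6]

1. [neg_neg →] (- (- (((a + 0) * (a * 1)) + (1 * 1))))  →  (((a + 0) * (a * 1)) + (1 * 1))
2. [add_zero →] (a + 0)  →  a;  E = ((a * (a * 1)) + (1 * 1))
3. [mul_one →] (a * 1)  →  a;  E = ((a * a) + (1 * 1))
4. [mul_one →] (1 * 1)  →  1;  cost 6 ≤ 6, done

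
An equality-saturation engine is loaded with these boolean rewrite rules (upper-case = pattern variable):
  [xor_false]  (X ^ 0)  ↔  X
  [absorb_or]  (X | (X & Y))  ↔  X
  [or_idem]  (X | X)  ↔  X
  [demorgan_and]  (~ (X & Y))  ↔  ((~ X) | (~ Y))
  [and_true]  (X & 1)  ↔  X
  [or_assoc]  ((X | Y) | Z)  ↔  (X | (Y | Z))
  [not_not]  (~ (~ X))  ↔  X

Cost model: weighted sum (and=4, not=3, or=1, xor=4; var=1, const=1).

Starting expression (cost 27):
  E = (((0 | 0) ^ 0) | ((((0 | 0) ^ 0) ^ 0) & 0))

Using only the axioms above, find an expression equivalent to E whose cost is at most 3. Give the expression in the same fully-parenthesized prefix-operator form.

(0 | 0)   [cost 3]

(1) (((0 | 0) ^ 0) ^ 0)  =[xor_false →]=  ((0 | 0) ^ 0)    ⊢ (((0 | 0) ^ 0) | (((0 | 0) ^ 0) & 0))
(2) (((0 | 0) ^ 0) | (((0 | 0) ^ 0) & 0))  =[absorb_or →]=  ((0 | 0) ^ 0)
(3) ((0 | 0) ^ 0)  =[xor_false →]=  (0 | 0)    ⊢ cost 3, within 3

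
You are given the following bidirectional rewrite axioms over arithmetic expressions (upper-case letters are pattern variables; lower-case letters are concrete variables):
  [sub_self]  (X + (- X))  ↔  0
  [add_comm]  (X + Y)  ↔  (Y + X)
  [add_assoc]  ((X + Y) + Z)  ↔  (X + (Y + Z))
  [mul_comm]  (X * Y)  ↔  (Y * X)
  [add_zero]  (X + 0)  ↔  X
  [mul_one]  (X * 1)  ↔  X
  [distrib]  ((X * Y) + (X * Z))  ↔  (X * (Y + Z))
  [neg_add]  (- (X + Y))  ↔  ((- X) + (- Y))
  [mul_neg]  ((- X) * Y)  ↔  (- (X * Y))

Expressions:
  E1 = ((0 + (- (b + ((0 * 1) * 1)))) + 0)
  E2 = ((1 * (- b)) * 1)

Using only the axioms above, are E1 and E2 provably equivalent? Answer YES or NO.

YES

step 1: mul_one (→) rewrites ((0 * 1) * 1) into (0 * 1), now ((0 + (- (b + (0 * 1)))) + 0)
step 2: add_zero (→) rewrites ((0 + (- (b + (0 * 1)))) + 0) into (0 + (- (b + (0 * 1))))
step 3: add_comm (→) rewrites (0 + (- (b + (0 * 1)))) into ((- (b + (0 * 1))) + 0)
step 4: mul_one (→) rewrites (0 * 1) into 0, now ((- (b + 0)) + 0)
step 5: add_zero (→) rewrites ((- (b + 0)) + 0) into (- (b + 0))
step 6: add_zero (→) rewrites (b + 0) into b, now (- b)
step 7: mul_one (←) rewrites b into (b * 1), now (- (b * 1))
step 8: mul_neg (←) rewrites (- (b * 1)) into ((- b) * 1)
step 9: mul_comm (→) rewrites ((- b) * 1) into (1 * (- b))
step 10: mul_one (←) rewrites (1 * (- b)) into ((1 * (- b)) * 1), which is E2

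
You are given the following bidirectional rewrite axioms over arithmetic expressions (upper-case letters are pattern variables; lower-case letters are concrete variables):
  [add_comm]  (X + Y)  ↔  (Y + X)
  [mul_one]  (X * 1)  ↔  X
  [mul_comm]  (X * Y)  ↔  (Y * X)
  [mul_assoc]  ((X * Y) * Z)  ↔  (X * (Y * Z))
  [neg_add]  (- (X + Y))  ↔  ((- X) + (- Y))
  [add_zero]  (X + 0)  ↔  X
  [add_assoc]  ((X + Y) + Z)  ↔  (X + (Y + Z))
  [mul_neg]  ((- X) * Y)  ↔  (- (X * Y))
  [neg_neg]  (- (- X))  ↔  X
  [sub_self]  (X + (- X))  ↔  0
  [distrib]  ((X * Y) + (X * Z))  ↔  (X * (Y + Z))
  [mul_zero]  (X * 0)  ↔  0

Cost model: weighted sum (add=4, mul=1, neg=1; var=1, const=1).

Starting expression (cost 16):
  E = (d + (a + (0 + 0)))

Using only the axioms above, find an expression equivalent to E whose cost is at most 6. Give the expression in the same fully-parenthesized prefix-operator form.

(a + d)   [cost 6]

1. [add_comm →] (d + (a + (0 + 0)))  →  ((a + (0 + 0)) + d)
2. [add_zero →] (0 + 0)  →  0;  E = ((a + 0) + d)
3. [add_zero →] (a + 0)  →  a;  cost 6 ≤ 6, done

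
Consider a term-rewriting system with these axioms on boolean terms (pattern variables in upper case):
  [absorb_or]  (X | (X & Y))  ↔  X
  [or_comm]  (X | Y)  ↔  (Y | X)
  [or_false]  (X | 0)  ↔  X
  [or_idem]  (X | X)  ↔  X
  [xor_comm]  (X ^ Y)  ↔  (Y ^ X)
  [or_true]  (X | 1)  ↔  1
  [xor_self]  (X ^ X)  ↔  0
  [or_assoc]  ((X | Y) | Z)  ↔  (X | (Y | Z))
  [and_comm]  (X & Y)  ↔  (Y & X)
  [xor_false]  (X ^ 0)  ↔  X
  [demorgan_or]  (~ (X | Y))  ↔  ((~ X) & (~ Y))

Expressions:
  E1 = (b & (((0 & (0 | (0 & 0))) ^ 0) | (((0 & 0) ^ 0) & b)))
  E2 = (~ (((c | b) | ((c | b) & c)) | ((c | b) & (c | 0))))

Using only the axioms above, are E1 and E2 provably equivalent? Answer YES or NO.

The axioms are sound identities: if E1 ↔* E2 then E1 and E2 evaluate identically under any assignment.
Under b=0, c=0: E1 evaluates to 0, E2 to 1. Distinct ⇒ no rewrite sequence connects them.

NO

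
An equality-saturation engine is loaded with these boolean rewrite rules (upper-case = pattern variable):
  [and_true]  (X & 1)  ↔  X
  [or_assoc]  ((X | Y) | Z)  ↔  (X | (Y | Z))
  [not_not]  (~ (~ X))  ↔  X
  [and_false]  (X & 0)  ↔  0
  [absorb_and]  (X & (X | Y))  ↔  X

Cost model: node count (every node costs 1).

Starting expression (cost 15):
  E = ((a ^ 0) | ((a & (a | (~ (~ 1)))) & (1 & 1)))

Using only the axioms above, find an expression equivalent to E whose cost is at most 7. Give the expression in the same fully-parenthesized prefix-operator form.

((a ^ 0) | (a & 1))   [cost 7]

step 1: and_true (→) rewrites (1 & 1) into 1, now ((a ^ 0) | ((a & (a | (~ (~ 1)))) & 1))
step 2: not_not (→) rewrites (~ (~ 1)) into 1, now ((a ^ 0) | ((a & (a | 1)) & 1))
step 3: absorb_and (→) rewrites (a & (a | 1)) into a, reaching cost 7 (bound 7)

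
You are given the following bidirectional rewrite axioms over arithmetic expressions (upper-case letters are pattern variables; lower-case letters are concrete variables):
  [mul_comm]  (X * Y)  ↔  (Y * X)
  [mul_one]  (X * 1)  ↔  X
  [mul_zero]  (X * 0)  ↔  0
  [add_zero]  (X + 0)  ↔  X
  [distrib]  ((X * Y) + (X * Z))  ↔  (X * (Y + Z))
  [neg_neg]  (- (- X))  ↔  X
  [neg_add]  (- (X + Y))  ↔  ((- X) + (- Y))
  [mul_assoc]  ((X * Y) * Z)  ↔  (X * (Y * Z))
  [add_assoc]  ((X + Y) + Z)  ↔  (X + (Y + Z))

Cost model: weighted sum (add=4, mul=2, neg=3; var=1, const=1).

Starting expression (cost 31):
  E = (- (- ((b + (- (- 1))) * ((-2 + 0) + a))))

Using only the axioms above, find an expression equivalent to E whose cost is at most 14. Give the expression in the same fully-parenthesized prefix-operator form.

((b + 1) * (-2 + a))   [cost 14]

1. [neg_neg →] (- (- ((b + (- (- 1))) * ((-2 + 0) + a))))  →  ((b + (- (- 1))) * ((-2 + 0) + a))
2. [add_zero →] (-2 + 0)  →  -2;  E = ((b + (- (- 1))) * (-2 + a))
3. [neg_neg →] (- (- 1))  →  1;  cost 14 ≤ 14, done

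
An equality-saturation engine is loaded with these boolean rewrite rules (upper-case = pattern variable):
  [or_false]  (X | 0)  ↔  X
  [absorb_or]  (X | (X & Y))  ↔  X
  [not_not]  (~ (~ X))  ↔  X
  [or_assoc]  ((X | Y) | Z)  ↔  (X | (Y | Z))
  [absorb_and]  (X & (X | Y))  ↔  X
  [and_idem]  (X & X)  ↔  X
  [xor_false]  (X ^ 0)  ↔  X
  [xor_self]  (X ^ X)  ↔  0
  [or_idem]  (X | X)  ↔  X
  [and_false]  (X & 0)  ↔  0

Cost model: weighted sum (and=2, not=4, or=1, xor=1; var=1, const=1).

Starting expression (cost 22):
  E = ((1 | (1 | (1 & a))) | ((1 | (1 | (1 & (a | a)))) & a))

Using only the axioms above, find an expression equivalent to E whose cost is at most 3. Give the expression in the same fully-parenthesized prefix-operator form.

(1) (a | a)  =[or_idem →]=  a    ⊢ ((1 | (1 | (1 & a))) | ((1 | (1 | (1 & a))) & a))
(2) ((1 | (1 | (1 & a))) | ((1 | (1 | (1 & a))) & a))  =[absorb_or →]=  (1 | (1 | (1 & a)))
(3) (1 | (1 & a))  =[absorb_or →]=  1    ⊢ cost 3, within 3

(1 | 1)   [cost 3]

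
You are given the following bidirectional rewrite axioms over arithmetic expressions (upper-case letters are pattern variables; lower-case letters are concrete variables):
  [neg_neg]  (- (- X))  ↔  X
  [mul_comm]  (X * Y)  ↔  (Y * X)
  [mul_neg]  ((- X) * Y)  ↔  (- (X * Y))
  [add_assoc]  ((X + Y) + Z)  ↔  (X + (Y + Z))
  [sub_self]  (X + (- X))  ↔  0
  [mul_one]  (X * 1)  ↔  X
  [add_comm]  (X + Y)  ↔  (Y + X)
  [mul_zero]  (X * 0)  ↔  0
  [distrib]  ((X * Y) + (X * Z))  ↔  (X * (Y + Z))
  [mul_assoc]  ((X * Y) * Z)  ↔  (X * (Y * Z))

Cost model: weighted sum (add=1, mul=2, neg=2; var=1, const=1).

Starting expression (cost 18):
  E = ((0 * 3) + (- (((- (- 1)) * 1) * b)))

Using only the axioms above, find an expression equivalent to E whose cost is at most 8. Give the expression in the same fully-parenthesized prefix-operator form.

((0 * 3) + (- b))   [cost 8]

step 1: neg_neg (→) rewrites (- (- 1)) into 1, now ((0 * 3) + (- ((1 * 1) * b)))
step 2: mul_one (→) rewrites (1 * 1) into 1, now ((0 * 3) + (- (1 * b)))
step 3: mul_comm (→) rewrites (1 * b) into (b * 1), now ((0 * 3) + (- (b * 1)))
step 4: mul_one (→) rewrites (b * 1) into b, reaching cost 8 (bound 8)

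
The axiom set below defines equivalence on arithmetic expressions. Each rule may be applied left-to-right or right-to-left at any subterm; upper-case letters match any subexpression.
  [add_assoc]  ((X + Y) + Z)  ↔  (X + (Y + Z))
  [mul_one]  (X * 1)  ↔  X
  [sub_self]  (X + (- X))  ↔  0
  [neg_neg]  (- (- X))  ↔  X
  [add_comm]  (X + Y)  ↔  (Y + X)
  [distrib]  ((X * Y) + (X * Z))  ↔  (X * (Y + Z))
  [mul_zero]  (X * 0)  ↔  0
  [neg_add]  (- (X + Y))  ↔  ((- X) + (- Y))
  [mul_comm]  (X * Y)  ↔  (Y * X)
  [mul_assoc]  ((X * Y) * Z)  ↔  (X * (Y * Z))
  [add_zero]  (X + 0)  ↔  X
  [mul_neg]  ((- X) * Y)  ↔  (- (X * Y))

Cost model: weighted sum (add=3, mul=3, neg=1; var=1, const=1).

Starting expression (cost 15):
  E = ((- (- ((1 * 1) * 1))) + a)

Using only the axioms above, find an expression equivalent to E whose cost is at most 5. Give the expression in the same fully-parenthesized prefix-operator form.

1. [mul_one →] ((1 * 1) * 1)  →  (1 * 1);  E = ((- (- (1 * 1))) + a)
2. [mul_one →] (1 * 1)  →  1;  E = ((- (- 1)) + a)
3. [neg_neg →] (- (- 1))  →  1;  cost 5 ≤ 5, done

(1 + a)   [cost 5]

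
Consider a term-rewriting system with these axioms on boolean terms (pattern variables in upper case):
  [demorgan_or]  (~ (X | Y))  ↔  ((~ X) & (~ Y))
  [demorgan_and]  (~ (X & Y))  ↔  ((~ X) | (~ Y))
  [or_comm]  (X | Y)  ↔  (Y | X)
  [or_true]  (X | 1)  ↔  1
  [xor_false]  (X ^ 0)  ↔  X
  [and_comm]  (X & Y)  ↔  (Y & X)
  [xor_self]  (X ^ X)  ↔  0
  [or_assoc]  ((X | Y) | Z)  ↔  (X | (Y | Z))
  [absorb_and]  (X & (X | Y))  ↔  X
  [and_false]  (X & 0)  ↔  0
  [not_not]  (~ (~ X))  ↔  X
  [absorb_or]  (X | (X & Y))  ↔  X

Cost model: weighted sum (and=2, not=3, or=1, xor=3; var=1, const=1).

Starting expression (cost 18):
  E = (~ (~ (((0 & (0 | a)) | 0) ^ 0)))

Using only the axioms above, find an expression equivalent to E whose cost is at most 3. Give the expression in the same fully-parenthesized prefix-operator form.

(0 | 0)   [cost 3]

(1) (0 & (0 | a))  =[absorb_and →]=  0    ⊢ (~ (~ ((0 | 0) ^ 0)))
(2) ((0 | 0) ^ 0)  =[xor_false →]=  (0 | 0)    ⊢ (~ (~ (0 | 0)))
(3) (~ (~ (0 | 0)))  =[not_not →]=  (0 | 0)    ⊢ cost 3, within 3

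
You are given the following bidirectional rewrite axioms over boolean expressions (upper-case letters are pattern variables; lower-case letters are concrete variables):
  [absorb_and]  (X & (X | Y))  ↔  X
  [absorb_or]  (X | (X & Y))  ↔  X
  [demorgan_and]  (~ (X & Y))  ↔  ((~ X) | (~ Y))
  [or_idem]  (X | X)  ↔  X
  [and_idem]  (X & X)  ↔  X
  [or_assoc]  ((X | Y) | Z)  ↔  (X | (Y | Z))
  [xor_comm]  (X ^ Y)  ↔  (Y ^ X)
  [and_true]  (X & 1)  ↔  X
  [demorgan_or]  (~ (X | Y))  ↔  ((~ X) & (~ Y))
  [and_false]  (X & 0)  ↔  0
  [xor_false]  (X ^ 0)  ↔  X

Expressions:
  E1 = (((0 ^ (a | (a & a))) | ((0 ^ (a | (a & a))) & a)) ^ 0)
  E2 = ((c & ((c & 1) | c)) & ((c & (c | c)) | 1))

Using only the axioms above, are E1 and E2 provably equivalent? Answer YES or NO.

NO

Every axiom is a valid identity, so a rewrite proof would force E1 and E2 to agree under every assignment.
At a=0, c=1: E1 = 0 but E2 = 1; they differ, so no derivation exists.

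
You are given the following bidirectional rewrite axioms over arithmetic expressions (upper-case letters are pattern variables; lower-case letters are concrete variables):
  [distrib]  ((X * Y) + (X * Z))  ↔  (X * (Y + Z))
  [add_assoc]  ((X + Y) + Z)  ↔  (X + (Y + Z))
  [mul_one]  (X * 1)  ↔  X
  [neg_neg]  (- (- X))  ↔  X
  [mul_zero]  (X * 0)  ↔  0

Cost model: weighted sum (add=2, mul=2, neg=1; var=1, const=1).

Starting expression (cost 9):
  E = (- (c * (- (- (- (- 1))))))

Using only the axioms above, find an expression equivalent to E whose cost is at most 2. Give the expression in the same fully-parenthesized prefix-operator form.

1. [neg_neg →] (- (- (- (- 1))))  →  (- (- 1));  E = (- (c * (- (- 1))))
2. [neg_neg →] (- (- 1))  →  1;  E = (- (c * 1))
3. [mul_one →] (c * 1)  →  c;  cost 2 ≤ 2, done

(- c)   [cost 2]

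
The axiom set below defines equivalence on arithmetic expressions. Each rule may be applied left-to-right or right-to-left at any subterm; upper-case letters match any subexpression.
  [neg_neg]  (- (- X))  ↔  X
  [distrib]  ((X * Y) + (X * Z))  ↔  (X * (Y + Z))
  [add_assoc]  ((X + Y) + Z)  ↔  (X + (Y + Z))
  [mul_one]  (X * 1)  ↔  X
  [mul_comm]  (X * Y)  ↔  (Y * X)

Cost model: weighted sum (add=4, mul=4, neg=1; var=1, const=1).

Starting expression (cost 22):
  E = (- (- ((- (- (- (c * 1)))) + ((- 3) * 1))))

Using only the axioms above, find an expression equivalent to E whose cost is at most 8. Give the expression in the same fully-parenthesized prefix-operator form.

(1) (- (- ((- (- (- (c * 1)))) + ((- 3) * 1))))  =[neg_neg →]=  ((- (- (- (c * 1)))) + ((- 3) * 1))
(2) (- (- (c * 1)))  =[neg_neg →]=  (c * 1)    ⊢ ((- (c * 1)) + ((- 3) * 1))
(3) ((- 3) * 1)  =[mul_one →]=  (- 3)    ⊢ ((- (c * 1)) + (- 3))
(4) (c * 1)  =[mul_one →]=  c    ⊢ cost 8, within 8

((- c) + (- 3))   [cost 8]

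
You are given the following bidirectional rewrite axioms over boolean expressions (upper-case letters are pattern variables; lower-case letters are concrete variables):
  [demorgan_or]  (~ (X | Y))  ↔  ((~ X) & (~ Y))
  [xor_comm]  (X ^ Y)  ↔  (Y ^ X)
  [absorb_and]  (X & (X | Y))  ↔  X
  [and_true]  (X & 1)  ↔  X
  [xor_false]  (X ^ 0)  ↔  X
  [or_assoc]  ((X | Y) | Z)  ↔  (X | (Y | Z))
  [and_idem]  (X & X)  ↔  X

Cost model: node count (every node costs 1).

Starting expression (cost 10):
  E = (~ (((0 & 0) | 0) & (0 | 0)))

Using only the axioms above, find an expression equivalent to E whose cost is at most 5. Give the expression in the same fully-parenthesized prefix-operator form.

(~ (0 | 0))   [cost 4]

1. [and_idem →] (0 & 0)  →  0;  E = (~ ((0 | 0) & (0 | 0)))
2. [and_idem →] ((0 | 0) & (0 | 0))  →  (0 | 0);  cost 4 ≤ 5, done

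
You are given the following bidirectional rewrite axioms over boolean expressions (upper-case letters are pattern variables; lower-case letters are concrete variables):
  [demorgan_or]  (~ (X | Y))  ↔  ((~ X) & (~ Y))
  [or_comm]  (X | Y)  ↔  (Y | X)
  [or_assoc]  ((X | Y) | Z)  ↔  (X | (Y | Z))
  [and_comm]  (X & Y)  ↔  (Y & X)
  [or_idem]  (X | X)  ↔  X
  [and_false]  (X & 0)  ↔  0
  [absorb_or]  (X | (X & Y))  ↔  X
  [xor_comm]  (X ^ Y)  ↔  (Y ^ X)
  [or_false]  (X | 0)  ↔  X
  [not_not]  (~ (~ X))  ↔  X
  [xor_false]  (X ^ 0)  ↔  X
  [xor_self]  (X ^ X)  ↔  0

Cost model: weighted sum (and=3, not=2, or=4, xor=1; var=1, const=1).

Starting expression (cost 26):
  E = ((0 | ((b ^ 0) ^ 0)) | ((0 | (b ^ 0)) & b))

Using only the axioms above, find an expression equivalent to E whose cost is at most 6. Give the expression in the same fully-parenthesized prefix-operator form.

(1) (b ^ 0)  =[xor_false →]=  b    ⊢ ((0 | (b ^ 0)) | ((0 | (b ^ 0)) & b))
(2) ((0 | (b ^ 0)) | ((0 | (b ^ 0)) & b))  =[absorb_or →]=  (0 | (b ^ 0))
(3) (b ^ 0)  =[xor_false →]=  b    ⊢ cost 6, within 6

(0 | b)   [cost 6]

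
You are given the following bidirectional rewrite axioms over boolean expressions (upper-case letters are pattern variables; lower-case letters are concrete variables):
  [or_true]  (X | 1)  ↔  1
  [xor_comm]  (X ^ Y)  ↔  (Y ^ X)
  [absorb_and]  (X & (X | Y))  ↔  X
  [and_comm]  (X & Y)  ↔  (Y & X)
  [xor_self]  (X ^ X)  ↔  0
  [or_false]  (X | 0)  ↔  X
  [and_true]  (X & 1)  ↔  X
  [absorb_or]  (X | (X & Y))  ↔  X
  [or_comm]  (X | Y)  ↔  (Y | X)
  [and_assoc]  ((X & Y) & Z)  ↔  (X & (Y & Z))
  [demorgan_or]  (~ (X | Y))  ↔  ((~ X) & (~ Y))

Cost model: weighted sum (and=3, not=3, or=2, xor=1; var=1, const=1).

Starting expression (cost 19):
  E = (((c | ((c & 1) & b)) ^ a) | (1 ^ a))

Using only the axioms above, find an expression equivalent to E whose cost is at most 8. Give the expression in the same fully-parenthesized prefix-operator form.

((c ^ a) | (1 ^ a))   [cost 8]

1. [and_true →] (c & 1)  →  c;  E = (((c | (c & b)) ^ a) | (1 ^ a))
2. [absorb_or →] (c | (c & b))  →  c;  cost 8 ≤ 8, done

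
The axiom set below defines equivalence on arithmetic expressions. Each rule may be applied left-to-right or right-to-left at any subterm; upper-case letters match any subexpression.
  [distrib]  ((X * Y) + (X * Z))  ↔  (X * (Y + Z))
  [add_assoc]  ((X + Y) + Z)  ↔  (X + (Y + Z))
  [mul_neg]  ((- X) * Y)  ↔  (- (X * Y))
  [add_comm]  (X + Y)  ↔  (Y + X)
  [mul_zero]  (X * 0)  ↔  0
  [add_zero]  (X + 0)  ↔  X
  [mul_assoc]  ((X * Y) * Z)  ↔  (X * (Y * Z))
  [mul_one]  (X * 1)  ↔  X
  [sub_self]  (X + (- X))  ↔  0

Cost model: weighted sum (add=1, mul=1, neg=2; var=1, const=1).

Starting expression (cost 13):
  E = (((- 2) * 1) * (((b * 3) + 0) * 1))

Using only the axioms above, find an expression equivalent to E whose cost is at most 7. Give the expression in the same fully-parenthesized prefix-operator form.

(1) ((- 2) * 1)  =[mul_one →]=  (- 2)    ⊢ ((- 2) * (((b * 3) + 0) * 1))
(2) ((b * 3) + 0)  =[add_zero →]=  (b * 3)    ⊢ ((- 2) * ((b * 3) * 1))
(3) ((b * 3) * 1)  =[mul_one →]=  (b * 3)    ⊢ cost 7, within 7

((- 2) * (b * 3))   [cost 7]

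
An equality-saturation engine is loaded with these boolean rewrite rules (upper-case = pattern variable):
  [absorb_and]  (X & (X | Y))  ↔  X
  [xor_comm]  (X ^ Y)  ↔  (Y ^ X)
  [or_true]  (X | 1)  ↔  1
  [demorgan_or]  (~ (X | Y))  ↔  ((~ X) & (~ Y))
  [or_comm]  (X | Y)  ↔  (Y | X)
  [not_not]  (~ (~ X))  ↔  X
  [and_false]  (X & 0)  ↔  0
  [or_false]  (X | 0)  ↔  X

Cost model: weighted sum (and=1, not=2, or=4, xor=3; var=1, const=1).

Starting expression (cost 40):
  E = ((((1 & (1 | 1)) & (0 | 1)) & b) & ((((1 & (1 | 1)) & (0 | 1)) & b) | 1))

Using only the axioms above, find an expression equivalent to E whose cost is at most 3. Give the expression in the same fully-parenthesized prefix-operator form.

step 1: absorb_and (→) rewrites ((((1 & (1 | 1)) & (0 | 1)) & b) & ((((1 & (1 | 1)) & (0 | 1)) & b) | 1)) into (((1 & (1 | 1)) & (0 | 1)) & b)
step 2: or_comm (→) rewrites (0 | 1) into (1 | 0), now (((1 & (1 | 1)) & (1 | 0)) & b)
step 3: absorb_and (→) rewrites (1 & (1 | 1)) into 1, now ((1 & (1 | 0)) & b)
step 4: absorb_and (→) rewrites (1 & (1 | 0)) into 1, reaching cost 3 (bound 3)

(1 & b)   [cost 3]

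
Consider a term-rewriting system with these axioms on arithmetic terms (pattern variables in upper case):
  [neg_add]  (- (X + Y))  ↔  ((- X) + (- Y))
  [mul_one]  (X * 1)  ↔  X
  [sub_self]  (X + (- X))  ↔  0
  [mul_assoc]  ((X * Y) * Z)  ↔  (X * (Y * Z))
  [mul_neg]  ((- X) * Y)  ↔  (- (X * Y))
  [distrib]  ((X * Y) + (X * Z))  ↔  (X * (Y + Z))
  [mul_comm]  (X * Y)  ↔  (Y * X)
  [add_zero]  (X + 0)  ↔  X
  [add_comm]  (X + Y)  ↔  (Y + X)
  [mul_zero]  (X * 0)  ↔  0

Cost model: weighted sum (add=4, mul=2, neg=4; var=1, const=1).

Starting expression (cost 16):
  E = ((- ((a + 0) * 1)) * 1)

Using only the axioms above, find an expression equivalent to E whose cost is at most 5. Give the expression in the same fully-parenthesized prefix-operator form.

(1) (a + 0)  =[add_zero →]=  a    ⊢ ((- (a * 1)) * 1)
(2) (a * 1)  =[mul_one →]=  a    ⊢ ((- a) * 1)
(3) ((- a) * 1)  =[mul_one →]=  (- a)    ⊢ cost 5, within 5

(- a)   [cost 5]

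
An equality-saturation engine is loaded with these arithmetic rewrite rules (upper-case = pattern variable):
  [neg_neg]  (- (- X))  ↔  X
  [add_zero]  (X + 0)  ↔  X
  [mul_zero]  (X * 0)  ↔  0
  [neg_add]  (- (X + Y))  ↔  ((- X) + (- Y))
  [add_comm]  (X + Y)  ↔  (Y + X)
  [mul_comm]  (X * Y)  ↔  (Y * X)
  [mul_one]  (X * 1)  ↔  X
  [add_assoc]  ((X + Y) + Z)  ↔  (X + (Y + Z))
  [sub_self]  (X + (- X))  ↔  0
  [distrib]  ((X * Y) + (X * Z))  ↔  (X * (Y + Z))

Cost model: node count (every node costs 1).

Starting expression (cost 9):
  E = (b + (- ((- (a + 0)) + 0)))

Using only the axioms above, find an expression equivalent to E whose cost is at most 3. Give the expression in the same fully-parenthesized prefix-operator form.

1. [add_zero →] ((- (a + 0)) + 0)  →  (- (a + 0));  E = (b + (- (- (a + 0))))
2. [neg_neg →] (- (- (a + 0)))  →  (a + 0);  E = (b + (a + 0))
3. [add_zero →] (a + 0)  →  a;  cost 3 ≤ 3, done

(b + a)   [cost 3]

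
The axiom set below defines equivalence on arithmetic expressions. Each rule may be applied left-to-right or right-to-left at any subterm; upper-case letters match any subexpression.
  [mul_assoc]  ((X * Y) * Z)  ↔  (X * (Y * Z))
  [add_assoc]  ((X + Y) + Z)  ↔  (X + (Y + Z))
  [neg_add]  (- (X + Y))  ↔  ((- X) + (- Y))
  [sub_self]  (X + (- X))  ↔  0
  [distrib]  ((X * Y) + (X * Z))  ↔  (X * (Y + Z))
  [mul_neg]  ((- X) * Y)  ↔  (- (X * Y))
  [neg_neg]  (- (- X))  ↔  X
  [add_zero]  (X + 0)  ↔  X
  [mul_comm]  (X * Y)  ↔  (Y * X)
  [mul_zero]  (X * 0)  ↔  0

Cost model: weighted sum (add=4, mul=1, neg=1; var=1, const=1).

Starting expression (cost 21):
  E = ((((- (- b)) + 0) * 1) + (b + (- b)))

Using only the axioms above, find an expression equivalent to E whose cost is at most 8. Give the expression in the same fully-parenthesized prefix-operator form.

1. [sub_self →] (b + (- b))  →  0;  E = ((((- (- b)) + 0) * 1) + 0)
2. [neg_neg →] (- (- b))  →  b;  E = (((b + 0) * 1) + 0)
3. [add_zero →] (b + 0)  →  b;  cost 8 ≤ 8, done

((b * 1) + 0)   [cost 8]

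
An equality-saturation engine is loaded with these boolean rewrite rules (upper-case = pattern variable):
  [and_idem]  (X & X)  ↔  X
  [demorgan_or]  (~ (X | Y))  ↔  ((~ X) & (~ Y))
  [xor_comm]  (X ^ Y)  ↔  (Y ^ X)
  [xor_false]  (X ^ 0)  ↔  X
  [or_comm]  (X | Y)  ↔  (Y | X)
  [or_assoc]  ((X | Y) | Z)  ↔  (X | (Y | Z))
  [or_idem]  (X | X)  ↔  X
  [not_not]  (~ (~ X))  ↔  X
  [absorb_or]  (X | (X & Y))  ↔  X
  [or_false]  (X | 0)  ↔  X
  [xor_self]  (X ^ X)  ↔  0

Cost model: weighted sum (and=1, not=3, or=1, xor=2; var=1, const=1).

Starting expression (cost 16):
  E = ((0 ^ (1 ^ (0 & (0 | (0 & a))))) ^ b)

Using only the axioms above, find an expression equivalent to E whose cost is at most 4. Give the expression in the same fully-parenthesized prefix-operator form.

(1 ^ b)   [cost 4]

(1) (0 | (0 & a))  =[absorb_or →]=  0    ⊢ ((0 ^ (1 ^ (0 & 0))) ^ b)
(2) (0 & 0)  =[and_idem →]=  0    ⊢ ((0 ^ (1 ^ 0)) ^ b)
(3) (1 ^ 0)  =[xor_false →]=  1    ⊢ ((0 ^ 1) ^ b)
(4) (0 ^ 1)  =[xor_comm →]=  (1 ^ 0)    ⊢ ((1 ^ 0) ^ b)
(5) (1 ^ 0)  =[xor_false →]=  1    ⊢ cost 4, within 4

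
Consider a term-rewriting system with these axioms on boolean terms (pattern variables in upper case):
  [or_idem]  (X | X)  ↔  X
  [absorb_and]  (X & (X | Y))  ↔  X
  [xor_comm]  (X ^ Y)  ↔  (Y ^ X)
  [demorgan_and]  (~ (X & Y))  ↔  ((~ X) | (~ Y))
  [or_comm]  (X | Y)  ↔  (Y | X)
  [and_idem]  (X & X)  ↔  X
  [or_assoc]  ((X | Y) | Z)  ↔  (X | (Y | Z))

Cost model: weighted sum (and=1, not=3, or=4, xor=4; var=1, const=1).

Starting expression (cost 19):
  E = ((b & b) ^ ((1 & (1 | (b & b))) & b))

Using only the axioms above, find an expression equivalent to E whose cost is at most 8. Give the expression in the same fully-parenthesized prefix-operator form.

step 1: and_idem (→) rewrites (b & b) into b, now ((b & b) ^ ((1 & (1 | b)) & b))
step 2: absorb_and (→) rewrites (1 & (1 | b)) into 1, now ((b & b) ^ (1 & b))
step 3: and_idem (→) rewrites (b & b) into b, reaching cost 8 (bound 8)

(b ^ (1 & b))   [cost 8]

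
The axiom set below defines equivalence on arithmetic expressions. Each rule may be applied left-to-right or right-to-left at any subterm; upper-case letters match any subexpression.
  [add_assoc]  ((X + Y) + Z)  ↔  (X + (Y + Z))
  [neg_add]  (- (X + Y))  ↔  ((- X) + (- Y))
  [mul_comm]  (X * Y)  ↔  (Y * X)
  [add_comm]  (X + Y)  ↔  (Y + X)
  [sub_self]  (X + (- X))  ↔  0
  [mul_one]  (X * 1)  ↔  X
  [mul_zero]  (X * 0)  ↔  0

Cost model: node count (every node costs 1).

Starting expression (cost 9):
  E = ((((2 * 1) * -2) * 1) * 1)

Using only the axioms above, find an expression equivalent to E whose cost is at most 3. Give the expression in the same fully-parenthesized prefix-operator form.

(2 * -2)   [cost 3]

1. [mul_one →] (2 * 1)  →  2;  E = (((2 * -2) * 1) * 1)
2. [mul_one →] (((2 * -2) * 1) * 1)  →  ((2 * -2) * 1)
3. [mul_one →] ((2 * -2) * 1)  →  (2 * -2);  cost 3 ≤ 3, done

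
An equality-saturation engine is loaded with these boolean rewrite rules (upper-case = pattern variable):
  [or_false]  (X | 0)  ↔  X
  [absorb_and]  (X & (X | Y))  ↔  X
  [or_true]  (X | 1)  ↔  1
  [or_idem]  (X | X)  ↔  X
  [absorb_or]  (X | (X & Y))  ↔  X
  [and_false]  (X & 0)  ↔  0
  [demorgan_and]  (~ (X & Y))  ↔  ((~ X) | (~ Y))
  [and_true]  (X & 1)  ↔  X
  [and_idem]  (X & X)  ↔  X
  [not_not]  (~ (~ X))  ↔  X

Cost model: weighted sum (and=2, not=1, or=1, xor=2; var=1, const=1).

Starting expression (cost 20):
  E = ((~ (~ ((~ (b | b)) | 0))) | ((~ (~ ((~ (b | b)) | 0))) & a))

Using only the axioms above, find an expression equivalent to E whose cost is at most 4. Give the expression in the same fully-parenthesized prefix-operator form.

(1) ((~ (~ ((~ (b | b)) | 0))) | ((~ (~ ((~ (b | b)) | 0))) & a))  =[absorb_or →]=  (~ (~ ((~ (b | b)) | 0)))
(2) ((~ (b | b)) | 0)  =[or_false →]=  (~ (b | b))    ⊢ (~ (~ (~ (b | b))))
(3) (~ (~ (~ (b | b))))  =[not_not →]=  (~ (b | b))    ⊢ cost 4, within 4

(~ (b | b))   [cost 4]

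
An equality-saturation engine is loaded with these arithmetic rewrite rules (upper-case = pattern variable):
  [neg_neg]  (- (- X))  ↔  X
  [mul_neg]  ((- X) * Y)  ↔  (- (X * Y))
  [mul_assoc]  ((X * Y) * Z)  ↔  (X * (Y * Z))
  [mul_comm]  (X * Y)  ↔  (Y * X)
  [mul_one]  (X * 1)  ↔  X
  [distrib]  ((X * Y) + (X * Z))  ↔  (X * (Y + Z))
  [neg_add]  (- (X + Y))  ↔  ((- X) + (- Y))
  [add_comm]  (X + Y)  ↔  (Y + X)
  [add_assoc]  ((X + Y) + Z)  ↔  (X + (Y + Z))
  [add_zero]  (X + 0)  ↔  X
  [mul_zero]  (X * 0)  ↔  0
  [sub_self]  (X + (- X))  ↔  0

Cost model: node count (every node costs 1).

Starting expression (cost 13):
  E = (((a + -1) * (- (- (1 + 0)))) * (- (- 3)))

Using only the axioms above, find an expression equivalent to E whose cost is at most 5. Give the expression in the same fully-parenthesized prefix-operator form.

((a + -1) * 3)   [cost 5]

step 1: neg_neg (→) rewrites (- (- (1 + 0))) into (1 + 0), now (((a + -1) * (1 + 0)) * (- (- 3)))
step 2: add_zero (→) rewrites (1 + 0) into 1, now (((a + -1) * 1) * (- (- 3)))
step 3: neg_neg (→) rewrites (- (- 3)) into 3, now (((a + -1) * 1) * 3)
step 4: mul_one (→) rewrites ((a + -1) * 1) into (a + -1), reaching cost 5 (bound 5)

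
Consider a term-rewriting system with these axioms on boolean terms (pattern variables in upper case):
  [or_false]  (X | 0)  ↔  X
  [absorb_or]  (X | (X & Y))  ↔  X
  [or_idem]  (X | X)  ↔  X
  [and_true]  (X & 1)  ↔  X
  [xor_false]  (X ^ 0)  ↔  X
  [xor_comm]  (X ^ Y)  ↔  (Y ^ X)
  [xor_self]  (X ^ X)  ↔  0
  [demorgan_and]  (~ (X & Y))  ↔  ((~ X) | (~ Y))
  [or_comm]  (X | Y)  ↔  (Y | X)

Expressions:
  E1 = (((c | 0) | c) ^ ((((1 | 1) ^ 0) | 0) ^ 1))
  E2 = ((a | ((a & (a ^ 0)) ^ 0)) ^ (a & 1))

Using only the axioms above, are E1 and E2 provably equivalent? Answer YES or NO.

NO

The axioms are sound identities: if E1 ↔* E2 then E1 and E2 evaluate identically under any assignment.
Under a=0, c=1: E1 evaluates to 1, E2 to 0. Distinct ⇒ no rewrite sequence connects them.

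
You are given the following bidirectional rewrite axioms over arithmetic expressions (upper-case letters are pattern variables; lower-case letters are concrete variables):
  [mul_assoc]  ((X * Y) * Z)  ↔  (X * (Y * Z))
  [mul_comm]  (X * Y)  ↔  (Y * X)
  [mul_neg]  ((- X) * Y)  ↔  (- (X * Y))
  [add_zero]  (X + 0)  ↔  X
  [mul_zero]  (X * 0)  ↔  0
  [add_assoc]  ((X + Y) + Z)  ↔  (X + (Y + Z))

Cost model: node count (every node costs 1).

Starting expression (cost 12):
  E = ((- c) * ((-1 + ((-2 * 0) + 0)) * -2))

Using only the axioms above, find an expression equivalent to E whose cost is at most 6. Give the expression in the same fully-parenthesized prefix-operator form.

((- c) * (-1 * -2))   [cost 6]

1. [mul_zero →] (-2 * 0)  →  0;  E = ((- c) * ((-1 + (0 + 0)) * -2))
2. [add_zero →] (0 + 0)  →  0;  E = ((- c) * ((-1 + 0) * -2))
3. [add_zero →] (-1 + 0)  →  -1;  cost 6 ≤ 6, done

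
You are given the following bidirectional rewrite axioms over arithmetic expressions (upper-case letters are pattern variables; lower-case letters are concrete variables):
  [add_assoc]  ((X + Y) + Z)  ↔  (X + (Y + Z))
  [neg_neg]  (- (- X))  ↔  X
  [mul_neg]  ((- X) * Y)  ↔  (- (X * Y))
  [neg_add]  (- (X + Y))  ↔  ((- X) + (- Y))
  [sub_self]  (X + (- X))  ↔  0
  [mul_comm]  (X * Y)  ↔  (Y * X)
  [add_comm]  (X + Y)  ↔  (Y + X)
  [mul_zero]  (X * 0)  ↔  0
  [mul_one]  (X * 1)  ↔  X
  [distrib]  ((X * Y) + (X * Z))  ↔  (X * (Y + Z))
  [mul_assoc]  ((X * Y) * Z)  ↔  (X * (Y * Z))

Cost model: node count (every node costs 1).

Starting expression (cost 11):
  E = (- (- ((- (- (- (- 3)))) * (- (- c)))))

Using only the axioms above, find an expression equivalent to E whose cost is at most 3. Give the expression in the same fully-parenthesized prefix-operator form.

(3 * c)   [cost 3]

step 1: neg_neg (→) rewrites (- (- (- (- 3)))) into (- (- 3)), now (- (- ((- (- 3)) * (- (- c)))))
step 2: neg_neg (→) rewrites (- (- c)) into c, now (- (- ((- (- 3)) * c)))
step 3: neg_neg (→) rewrites (- (- ((- (- 3)) * c))) into ((- (- 3)) * c)
step 4: neg_neg (→) rewrites (- (- 3)) into 3, reaching cost 3 (bound 3)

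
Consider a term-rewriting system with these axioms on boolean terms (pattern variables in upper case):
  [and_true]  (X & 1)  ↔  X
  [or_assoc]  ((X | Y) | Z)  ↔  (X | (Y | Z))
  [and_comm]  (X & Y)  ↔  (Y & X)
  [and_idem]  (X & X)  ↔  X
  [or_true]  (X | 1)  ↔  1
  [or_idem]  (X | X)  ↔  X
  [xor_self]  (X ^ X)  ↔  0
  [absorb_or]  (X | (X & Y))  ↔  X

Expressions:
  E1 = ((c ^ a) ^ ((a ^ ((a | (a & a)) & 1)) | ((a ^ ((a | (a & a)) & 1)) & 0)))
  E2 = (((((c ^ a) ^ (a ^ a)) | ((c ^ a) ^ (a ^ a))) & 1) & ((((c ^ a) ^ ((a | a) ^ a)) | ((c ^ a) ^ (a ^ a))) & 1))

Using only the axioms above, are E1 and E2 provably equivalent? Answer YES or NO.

YES

(1) ((a ^ ((a | (a & a)) & 1)) | ((a ^ ((a | (a & a)) & 1)) & 0))  =[absorb_or →]=  (a ^ ((a | (a & a)) & 1))    ⊢ ((c ^ a) ^ (a ^ ((a | (a & a)) & 1)))
(2) (a | (a & a))  =[absorb_or →]=  a    ⊢ ((c ^ a) ^ (a ^ (a & 1)))
(3) (a & 1)  =[and_true →]=  a    ⊢ ((c ^ a) ^ (a ^ a))
(4) ((c ^ a) ^ (a ^ a))  =[or_idem ←]=  (((c ^ a) ^ (a ^ a)) | ((c ^ a) ^ (a ^ a)))
(5) (((c ^ a) ^ (a ^ a)) | ((c ^ a) ^ (a ^ a)))  =[and_true ←]=  ((((c ^ a) ^ (a ^ a)) | ((c ^ a) ^ (a ^ a))) & 1)
(6) ((((c ^ a) ^ (a ^ a)) | ((c ^ a) ^ (a ^ a))) & 1)  =[and_idem ←]=  (((((c ^ a) ^ (a ^ a)) | ((c ^ a) ^ (a ^ a))) & 1) & ((((c ^ a) ^ (a ^ a)) | ((c ^ a) ^ (a ^ a))) & 1))
(7) a  =[or_idem ←]=  (a | a)    ⊢ E2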